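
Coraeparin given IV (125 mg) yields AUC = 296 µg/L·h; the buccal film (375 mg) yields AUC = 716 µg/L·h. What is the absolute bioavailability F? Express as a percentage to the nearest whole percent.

F = (AUC_ev / D_ev) / (AUC_iv / D_iv)
  = (716/375) / (296/125)
  = 1.90933 / 2.368 = 0.8063
  = 80.63%

F = 81%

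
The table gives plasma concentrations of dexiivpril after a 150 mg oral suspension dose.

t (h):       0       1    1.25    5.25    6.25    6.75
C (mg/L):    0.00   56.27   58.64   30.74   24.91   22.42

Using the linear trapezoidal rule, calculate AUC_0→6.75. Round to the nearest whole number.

Trapezoidal AUC_0→6.75:
  [0→1]: (0.00+56.27)/2 × 1 = 28.135
  [1→1.25]: (56.27+58.64)/2 × 0.25 = 14.36375
  [1.25→5.25]: (58.64+30.74)/2 × 4 = 178.76
  [5.25→6.25]: (30.74+24.91)/2 × 1 = 27.825
  [6.25→6.75]: (24.91+22.42)/2 × 0.5 = 11.8325
  Sum = 260.91625 mg/L·h

AUC = 261 mg/L·h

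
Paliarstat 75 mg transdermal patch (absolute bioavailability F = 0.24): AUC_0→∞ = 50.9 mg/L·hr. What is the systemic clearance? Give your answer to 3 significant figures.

CL = 0.354 L/hr

CL = F × Dose / AUC_0→∞
   = 0.24 × 75 / 50.9 = 0.353635 L/hr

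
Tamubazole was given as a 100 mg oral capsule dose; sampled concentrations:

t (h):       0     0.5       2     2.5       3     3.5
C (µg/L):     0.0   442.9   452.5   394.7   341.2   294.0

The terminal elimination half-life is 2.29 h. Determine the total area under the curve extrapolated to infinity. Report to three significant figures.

Trapezoidal AUC_0→3.5:
  [0→0.5]: (0.0+442.9)/2 × 0.5 = 110.725
  [0.5→2]: (442.9+452.5)/2 × 1.5 = 671.55
  [2→2.5]: (452.5+394.7)/2 × 0.5 = 211.8
  [2.5→3]: (394.7+341.2)/2 × 0.5 = 183.975
  [3→3.5]: (341.2+294.0)/2 × 0.5 = 158.8
  Sum = 1336.85 µg/L·h
k_e = ln2 / t½ = 0.693147 / 2.29 = 0.3027 h^-1
Extrapolated tail: C_last / k_e = 294.0 / 0.3027 = 971.259
AUC_0→∞ = 1336.85 + 971.259 = 2308.109 µg/L·h

AUC = 2310 µg/L·h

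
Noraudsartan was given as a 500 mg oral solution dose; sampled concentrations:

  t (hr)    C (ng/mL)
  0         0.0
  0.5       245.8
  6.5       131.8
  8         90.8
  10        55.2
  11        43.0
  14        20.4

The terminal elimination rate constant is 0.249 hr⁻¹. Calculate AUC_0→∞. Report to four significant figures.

Trapezoidal AUC_0→14:
  [0→0.5]: (0.0+245.8)/2 × 0.5 = 61.45
  [0.5→6.5]: (245.8+131.8)/2 × 6 = 1132.8
  [6.5→8]: (131.8+90.8)/2 × 1.5 = 166.95
  [8→10]: (90.8+55.2)/2 × 2 = 146.0
  [10→11]: (55.2+43.0)/2 × 1 = 49.1
  [11→14]: (43.0+20.4)/2 × 3 = 95.1
  Sum = 1651.4 ng/mL·hr
Extrapolated tail: C_last / k_e = 20.4 / 0.249 = 81.928
AUC_0→∞ = 1651.4 + 81.928 = 1733.328 ng/mL·hr

AUC = 1733 ng/mL·hr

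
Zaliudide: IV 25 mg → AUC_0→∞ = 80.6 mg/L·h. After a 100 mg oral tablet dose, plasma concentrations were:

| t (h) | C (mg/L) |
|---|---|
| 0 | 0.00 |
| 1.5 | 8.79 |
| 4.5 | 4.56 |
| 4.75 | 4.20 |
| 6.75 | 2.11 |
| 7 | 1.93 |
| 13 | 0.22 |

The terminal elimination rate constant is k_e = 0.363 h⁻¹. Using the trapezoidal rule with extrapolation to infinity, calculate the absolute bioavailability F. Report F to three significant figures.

Trapezoidal AUC_0→13 (oral tablet):
  [0→1.5]: (0.00+8.79)/2 × 1.5 = 6.5925
  [1.5→4.5]: (8.79+4.56)/2 × 3 = 20.025
  [4.5→4.75]: (4.56+4.20)/2 × 0.25 = 1.095
  [4.75→6.75]: (4.20+2.11)/2 × 2 = 6.31
  [6.75→7]: (2.11+1.93)/2 × 0.25 = 0.505
  [7→13]: (1.93+0.22)/2 × 6 = 6.45
  Sum = 40.9775 mg/L·h
Tail: C_last/k_e = 0.22/0.363 = 0.606
AUC_0→∞ (oral tablet) = 40.9775 + 0.606 = 41.5835 mg/L·h
F = (AUC_ev/D_ev)/(AUC_iv/D_iv) = (41.5835/100)/(80.6/25) = 0.415835/3.224 = 0.1290

F = 0.129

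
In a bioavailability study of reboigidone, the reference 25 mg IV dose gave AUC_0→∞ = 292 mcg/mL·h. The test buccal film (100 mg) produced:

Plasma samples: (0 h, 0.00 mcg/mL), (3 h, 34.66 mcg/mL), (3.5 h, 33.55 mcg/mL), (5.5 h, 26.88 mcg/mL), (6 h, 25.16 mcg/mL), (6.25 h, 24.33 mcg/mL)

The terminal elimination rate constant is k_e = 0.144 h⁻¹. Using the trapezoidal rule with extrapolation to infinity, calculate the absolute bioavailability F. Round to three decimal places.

Trapezoidal AUC_0→6.25 (buccal film):
  [0→3]: (0.00+34.66)/2 × 3 = 51.99
  [3→3.5]: (34.66+33.55)/2 × 0.5 = 17.0525
  [3.5→5.5]: (33.55+26.88)/2 × 2 = 60.43
  [5.5→6]: (26.88+25.16)/2 × 0.5 = 13.01
  [6→6.25]: (25.16+24.33)/2 × 0.25 = 6.18625
  Sum = 148.66875 mcg/mL·h
Tail: C_last/k_e = 24.33/0.144 = 168.958
AUC_0→∞ (buccal film) = 148.66875 + 168.958 = 317.62675 mcg/mL·h
F = (AUC_ev/D_ev)/(AUC_iv/D_iv) = (317.62675/100)/(292/25) = 3.1762675/11.68 = 0.2719

F = 0.272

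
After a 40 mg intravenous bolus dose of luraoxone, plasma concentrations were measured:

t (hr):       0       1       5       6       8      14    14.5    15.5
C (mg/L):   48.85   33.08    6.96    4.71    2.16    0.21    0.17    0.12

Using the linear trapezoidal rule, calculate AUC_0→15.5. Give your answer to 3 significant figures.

AUC = 141 mg/L·hr

Trapezoidal AUC_0→15.5:
  [0→1]: (48.85+33.08)/2 × 1 = 40.965
  [1→5]: (33.08+6.96)/2 × 4 = 80.08
  [5→6]: (6.96+4.71)/2 × 1 = 5.835
  [6→8]: (4.71+2.16)/2 × 2 = 6.87
  [8→14]: (2.16+0.21)/2 × 6 = 7.11
  [14→14.5]: (0.21+0.17)/2 × 0.5 = 0.095
  [14.5→15.5]: (0.17+0.12)/2 × 1 = 0.145
  Sum = 141.1 mg/L·hr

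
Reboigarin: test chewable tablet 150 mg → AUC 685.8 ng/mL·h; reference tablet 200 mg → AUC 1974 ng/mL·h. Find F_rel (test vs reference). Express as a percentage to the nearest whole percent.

F_rel = (AUC_test/D_test) / (AUC_ref/D_ref)
      = (685.8/150) / (1974/200)
      = 4.572 / 9.87 = 0.4632 = 46.32%

F_rel = 46%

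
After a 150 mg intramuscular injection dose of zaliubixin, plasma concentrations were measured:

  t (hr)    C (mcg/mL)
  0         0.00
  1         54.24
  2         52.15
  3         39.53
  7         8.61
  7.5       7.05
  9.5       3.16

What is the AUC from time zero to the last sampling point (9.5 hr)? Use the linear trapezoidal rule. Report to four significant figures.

AUC = 236.6 mcg/mL·hr

Trapezoidal AUC_0→9.5:
  [0→1]: (0.00+54.24)/2 × 1 = 27.12
  [1→2]: (54.24+52.15)/2 × 1 = 53.195
  [2→3]: (52.15+39.53)/2 × 1 = 45.84
  [3→7]: (39.53+8.61)/2 × 4 = 96.28
  [7→7.5]: (8.61+7.05)/2 × 0.5 = 3.915
  [7.5→9.5]: (7.05+3.16)/2 × 2 = 10.21
  Sum = 236.56 mcg/mL·hr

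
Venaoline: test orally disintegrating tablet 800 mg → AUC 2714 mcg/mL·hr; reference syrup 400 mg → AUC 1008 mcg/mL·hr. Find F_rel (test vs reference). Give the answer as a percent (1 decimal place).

F_rel = 134.6%

F_rel = (AUC_test/D_test) / (AUC_ref/D_ref)
      = (2714/800) / (1008/400)
      = 3.3925 / 2.52 = 1.3462 = 134.62%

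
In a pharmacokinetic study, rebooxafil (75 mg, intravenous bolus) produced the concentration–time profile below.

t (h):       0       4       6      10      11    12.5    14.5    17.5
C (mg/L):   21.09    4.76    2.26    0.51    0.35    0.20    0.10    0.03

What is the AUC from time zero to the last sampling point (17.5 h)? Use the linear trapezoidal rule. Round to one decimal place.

Trapezoidal AUC_0→17.5:
  [0→4]: (21.09+4.76)/2 × 4 = 51.7
  [4→6]: (4.76+2.26)/2 × 2 = 7.02
  [6→10]: (2.26+0.51)/2 × 4 = 5.54
  [10→11]: (0.51+0.35)/2 × 1 = 0.43
  [11→12.5]: (0.35+0.20)/2 × 1.5 = 0.4125
  [12.5→14.5]: (0.20+0.10)/2 × 2 = 0.3
  [14.5→17.5]: (0.10+0.03)/2 × 3 = 0.195
  Sum = 65.5975 mg/L·h

AUC = 65.6 mg/L·h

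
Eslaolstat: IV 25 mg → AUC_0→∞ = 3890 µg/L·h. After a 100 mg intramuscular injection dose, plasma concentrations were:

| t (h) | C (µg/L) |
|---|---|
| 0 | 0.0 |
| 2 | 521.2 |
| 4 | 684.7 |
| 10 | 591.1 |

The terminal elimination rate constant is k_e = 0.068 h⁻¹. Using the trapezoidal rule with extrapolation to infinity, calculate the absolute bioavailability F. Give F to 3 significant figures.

F = 0.916

Trapezoidal AUC_0→10 (intramuscular injection):
  [0→2]: (0.0+521.2)/2 × 2 = 521.2
  [2→4]: (521.2+684.7)/2 × 2 = 1205.9
  [4→10]: (684.7+591.1)/2 × 6 = 3827.4
  Sum = 5554.5 µg/L·h
Tail: C_last/k_e = 591.1/0.068 = 8692.647
AUC_0→∞ (intramuscular injection) = 5554.5 + 8692.647 = 14247.147 µg/L·h
F = (AUC_ev/D_ev)/(AUC_iv/D_iv) = (14247.147/100)/(3890/25) = 142.47147/155.6 = 0.9156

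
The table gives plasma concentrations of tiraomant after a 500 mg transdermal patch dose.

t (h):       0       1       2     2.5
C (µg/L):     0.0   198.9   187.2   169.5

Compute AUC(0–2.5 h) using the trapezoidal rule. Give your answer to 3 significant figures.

Trapezoidal AUC_0→2.5:
  [0→1]: (0.0+198.9)/2 × 1 = 99.45
  [1→2]: (198.9+187.2)/2 × 1 = 193.05
  [2→2.5]: (187.2+169.5)/2 × 0.5 = 89.175
  Sum = 381.675 µg/L·h

AUC = 382 µg/L·h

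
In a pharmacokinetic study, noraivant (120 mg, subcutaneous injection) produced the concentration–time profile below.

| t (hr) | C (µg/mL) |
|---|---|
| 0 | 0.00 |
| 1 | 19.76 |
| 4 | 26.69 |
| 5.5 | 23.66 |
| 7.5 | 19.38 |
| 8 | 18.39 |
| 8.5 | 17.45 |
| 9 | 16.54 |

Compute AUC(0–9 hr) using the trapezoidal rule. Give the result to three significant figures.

AUC = 187 µg/mL·hr

Trapezoidal AUC_0→9:
  [0→1]: (0.00+19.76)/2 × 1 = 9.88
  [1→4]: (19.76+26.69)/2 × 3 = 69.675
  [4→5.5]: (26.69+23.66)/2 × 1.5 = 37.7625
  [5.5→7.5]: (23.66+19.38)/2 × 2 = 43.04
  [7.5→8]: (19.38+18.39)/2 × 0.5 = 9.4425
  [8→8.5]: (18.39+17.45)/2 × 0.5 = 8.96
  [8.5→9]: (17.45+16.54)/2 × 0.5 = 8.4975
  Sum = 187.2575 µg/mL·hr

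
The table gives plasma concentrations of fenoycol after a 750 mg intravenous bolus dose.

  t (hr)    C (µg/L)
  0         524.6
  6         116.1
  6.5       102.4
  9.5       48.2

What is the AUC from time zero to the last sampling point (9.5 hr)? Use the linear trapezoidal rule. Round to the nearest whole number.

AUC = 2203 µg/L·hr

Trapezoidal AUC_0→9.5:
  [0→6]: (524.6+116.1)/2 × 6 = 1922.1
  [6→6.5]: (116.1+102.4)/2 × 0.5 = 54.625
  [6.5→9.5]: (102.4+48.2)/2 × 3 = 225.9
  Sum = 2202.625 µg/L·hr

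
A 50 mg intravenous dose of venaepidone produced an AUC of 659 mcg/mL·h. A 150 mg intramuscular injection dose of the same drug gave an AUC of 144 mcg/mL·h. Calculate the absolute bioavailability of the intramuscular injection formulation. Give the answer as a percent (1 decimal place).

F = 7.3%

F = (AUC_ev / D_ev) / (AUC_iv / D_iv)
  = (144/150) / (659/50)
  = 0.96 / 13.18 = 0.0728
  = 7.28%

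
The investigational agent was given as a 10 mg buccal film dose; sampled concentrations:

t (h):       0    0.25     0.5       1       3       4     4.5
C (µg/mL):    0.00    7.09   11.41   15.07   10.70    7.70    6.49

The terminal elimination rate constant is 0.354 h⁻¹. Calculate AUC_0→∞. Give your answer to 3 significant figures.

Trapezoidal AUC_0→4.5:
  [0→0.25]: (0.00+7.09)/2 × 0.25 = 0.88625
  [0.25→0.5]: (7.09+11.41)/2 × 0.25 = 2.3125
  [0.5→1]: (11.41+15.07)/2 × 0.5 = 6.62
  [1→3]: (15.07+10.70)/2 × 2 = 25.77
  [3→4]: (10.70+7.70)/2 × 1 = 9.2
  [4→4.5]: (7.70+6.49)/2 × 0.5 = 3.5475
  Sum = 48.33625 µg/mL·h
Extrapolated tail: C_last / k_e = 6.49 / 0.354 = 18.333
AUC_0→∞ = 48.33625 + 18.333 = 66.66925 µg/mL·h

AUC = 66.7 µg/mL·h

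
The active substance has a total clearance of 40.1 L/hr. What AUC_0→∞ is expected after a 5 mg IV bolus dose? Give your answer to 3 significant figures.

AUC_0→∞ = Dose_iv / CL
        = 5 / 40.1 = 0.124688 mg/L·hr

AUC = 0.125 mg/L·hr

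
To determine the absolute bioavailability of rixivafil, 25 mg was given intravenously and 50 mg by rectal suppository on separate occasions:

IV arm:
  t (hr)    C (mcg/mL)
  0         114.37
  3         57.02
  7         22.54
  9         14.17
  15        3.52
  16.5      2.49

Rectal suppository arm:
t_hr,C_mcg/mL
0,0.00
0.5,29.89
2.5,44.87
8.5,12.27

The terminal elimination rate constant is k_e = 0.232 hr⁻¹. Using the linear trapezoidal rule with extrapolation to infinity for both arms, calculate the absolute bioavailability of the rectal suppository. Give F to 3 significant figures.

Trapezoidal AUC_0→16.5 (IV):
  [0→3]: (114.37+57.02)/2 × 3 = 257.085
  [3→7]: (57.02+22.54)/2 × 4 = 159.12
  [7→9]: (22.54+14.17)/2 × 2 = 36.71
  [9→15]: (14.17+3.52)/2 × 6 = 53.07
  [15→16.5]: (3.52+2.49)/2 × 1.5 = 4.5075
  Sum = 510.4925 mcg/mL·hr
IV tail: 2.49/0.232 = 10.733; AUC_iv,0→∞ = 510.4925 + 10.733 = 521.2255 mcg/mL·hr
Trapezoidal AUC_0→8.5 (rectal suppository):
  [0→0.5]: (0.00+29.89)/2 × 0.5 = 7.4725
  [0.5→2.5]: (29.89+44.87)/2 × 2 = 74.76
  [2.5→8.5]: (44.87+12.27)/2 × 6 = 171.42
  Sum = 253.6525 mcg/mL·hr
rectal suppository tail: 12.27/0.232 = 52.888; AUC_ev,0→∞ = 253.6525 + 52.888 = 306.5405 mcg/mL·hr
F = (AUC_ev/D_ev)/(AUC_iv/D_iv) = (306.5405/50)/(521.2255/25) = 6.13081/20.84902 = 0.2941

F = 0.294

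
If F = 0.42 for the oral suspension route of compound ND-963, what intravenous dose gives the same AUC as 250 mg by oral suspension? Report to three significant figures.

D_iv = 105 mg

Systemic exposure from an extravascular dose = F × D_ev, so the equivalent IV dose is F × D_ev.
D_iv = F × D_ev = 0.42 × 250 = 105 mg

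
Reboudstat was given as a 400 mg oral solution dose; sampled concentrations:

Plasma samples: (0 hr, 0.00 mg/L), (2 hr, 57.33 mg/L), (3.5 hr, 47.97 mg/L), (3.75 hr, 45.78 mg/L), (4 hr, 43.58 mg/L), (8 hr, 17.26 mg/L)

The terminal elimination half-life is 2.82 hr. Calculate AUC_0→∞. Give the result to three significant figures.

AUC = 351 mg/L·hr

Trapezoidal AUC_0→8:
  [0→2]: (0.00+57.33)/2 × 2 = 57.33
  [2→3.5]: (57.33+47.97)/2 × 1.5 = 78.975
  [3.5→3.75]: (47.97+45.78)/2 × 0.25 = 11.71875
  [3.75→4]: (45.78+43.58)/2 × 0.25 = 11.17
  [4→8]: (43.58+17.26)/2 × 4 = 121.68
  Sum = 280.87375 mg/L·hr
k_e = ln2 / t½ = 0.693147 / 2.82 = 0.2458 hr^-1
Extrapolated tail: C_last / k_e = 17.26 / 0.2458 = 70.220
AUC_0→∞ = 280.87375 + 70.220 = 351.09375 mg/L·hr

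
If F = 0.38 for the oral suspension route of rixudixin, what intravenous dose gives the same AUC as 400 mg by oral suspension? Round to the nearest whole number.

D_iv = 152 mg

Systemic exposure from an extravascular dose = F × D_ev, so the equivalent IV dose is F × D_ev.
D_iv = F × D_ev = 0.38 × 400 = 152 mg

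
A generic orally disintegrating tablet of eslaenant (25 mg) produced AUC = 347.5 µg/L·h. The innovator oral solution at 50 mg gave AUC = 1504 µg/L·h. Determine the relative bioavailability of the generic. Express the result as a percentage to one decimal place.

F_rel = 46.2%

F_rel = (AUC_test/D_test) / (AUC_ref/D_ref)
      = (347.5/25) / (1504/50)
      = 13.9 / 30.08 = 0.4621 = 46.21%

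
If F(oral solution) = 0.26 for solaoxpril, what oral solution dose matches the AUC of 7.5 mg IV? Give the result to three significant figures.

For equal systemic exposure: F × D_ev = D_iv
D_ev = D_iv / F = 7.5 / 0.26 = 28.8462 mg

D_oral = 28.8 mg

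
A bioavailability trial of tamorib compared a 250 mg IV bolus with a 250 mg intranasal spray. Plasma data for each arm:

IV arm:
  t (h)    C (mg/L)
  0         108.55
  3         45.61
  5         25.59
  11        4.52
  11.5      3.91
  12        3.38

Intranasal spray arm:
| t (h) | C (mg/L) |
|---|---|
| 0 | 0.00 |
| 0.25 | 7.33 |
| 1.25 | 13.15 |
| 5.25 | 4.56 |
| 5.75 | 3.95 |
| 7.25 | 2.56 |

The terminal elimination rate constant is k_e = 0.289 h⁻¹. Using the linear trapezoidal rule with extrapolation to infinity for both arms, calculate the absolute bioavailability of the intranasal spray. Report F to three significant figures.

Trapezoidal AUC_0→12 (IV):
  [0→3]: (108.55+45.61)/2 × 3 = 231.24
  [3→5]: (45.61+25.59)/2 × 2 = 71.2
  [5→11]: (25.59+4.52)/2 × 6 = 90.33
  [11→11.5]: (4.52+3.91)/2 × 0.5 = 2.1075
  [11.5→12]: (3.91+3.38)/2 × 0.5 = 1.8225
  Sum = 396.7 mg/L·h
IV tail: 3.38/0.289 = 11.696; AUC_iv,0→∞ = 396.7 + 11.696 = 408.396 mg/L·h
Trapezoidal AUC_0→7.25 (intranasal spray):
  [0→0.25]: (0.00+7.33)/2 × 0.25 = 0.91625
  [0.25→1.25]: (7.33+13.15)/2 × 1 = 10.24
  [1.25→5.25]: (13.15+4.56)/2 × 4 = 35.42
  [5.25→5.75]: (4.56+3.95)/2 × 0.5 = 2.1275
  [5.75→7.25]: (3.95+2.56)/2 × 1.5 = 4.8825
  Sum = 53.58625 mg/L·h
intranasal spray tail: 2.56/0.289 = 8.858; AUC_ev,0→∞ = 53.58625 + 8.858 = 62.44425 mg/L·h
F = (AUC_ev/D_ev)/(AUC_iv/D_iv) = (62.44425/250)/(408.396/250) = 0.249777/1.633584 = 0.1529

F = 0.153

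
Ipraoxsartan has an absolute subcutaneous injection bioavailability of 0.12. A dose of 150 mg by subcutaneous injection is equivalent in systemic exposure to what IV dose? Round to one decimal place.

D_iv = 18.0 mg

Systemic exposure from an extravascular dose = F × D_ev, so the equivalent IV dose is F × D_ev.
D_iv = F × D_ev = 0.12 × 150 = 18 mg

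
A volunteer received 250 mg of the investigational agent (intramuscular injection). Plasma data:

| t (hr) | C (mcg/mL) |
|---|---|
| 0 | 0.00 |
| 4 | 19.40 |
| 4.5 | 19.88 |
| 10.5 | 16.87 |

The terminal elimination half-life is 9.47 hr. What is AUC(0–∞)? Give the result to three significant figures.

AUC = 389 mcg/mL·hr

Trapezoidal AUC_0→10.5:
  [0→4]: (0.00+19.40)/2 × 4 = 38.8
  [4→4.5]: (19.40+19.88)/2 × 0.5 = 9.82
  [4.5→10.5]: (19.88+16.87)/2 × 6 = 110.25
  Sum = 158.87 mcg/mL·hr
k_e = ln2 / t½ = 0.693147 / 9.47 = 0.0732 hr^-1
Extrapolated tail: C_last / k_e = 16.87 / 0.0732 = 230.464
AUC_0→∞ = 158.87 + 230.464 = 389.334 mcg/mL·hr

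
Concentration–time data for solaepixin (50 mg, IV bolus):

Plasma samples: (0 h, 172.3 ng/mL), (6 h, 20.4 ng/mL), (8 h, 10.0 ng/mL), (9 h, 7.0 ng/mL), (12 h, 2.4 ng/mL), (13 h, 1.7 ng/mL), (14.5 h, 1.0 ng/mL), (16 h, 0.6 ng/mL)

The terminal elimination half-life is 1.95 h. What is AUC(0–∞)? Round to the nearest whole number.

Trapezoidal AUC_0→16:
  [0→6]: (172.3+20.4)/2 × 6 = 578.1
  [6→8]: (20.4+10.0)/2 × 2 = 30.4
  [8→9]: (10.0+7.0)/2 × 1 = 8.5
  [9→12]: (7.0+2.4)/2 × 3 = 14.1
  [12→13]: (2.4+1.7)/2 × 1 = 2.05
  [13→14.5]: (1.7+1.0)/2 × 1.5 = 2.025
  [14.5→16]: (1.0+0.6)/2 × 1.5 = 1.2
  Sum = 636.375 ng/mL·h
k_e = ln2 / t½ = 0.693147 / 1.95 = 0.3555 h^-1
Extrapolated tail: C_last / k_e = 0.6 / 0.3555 = 1.688
AUC_0→∞ = 636.375 + 1.688 = 638.063 ng/mL·h

AUC = 638 ng/mL·h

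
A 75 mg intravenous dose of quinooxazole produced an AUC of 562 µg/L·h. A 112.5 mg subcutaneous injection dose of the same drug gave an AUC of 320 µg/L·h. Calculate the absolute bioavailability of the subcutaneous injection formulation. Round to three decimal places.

F = 0.380

F = (AUC_ev / D_ev) / (AUC_iv / D_iv)
  = (320/112.5) / (562/75)
  = 2.84444 / 7.49333 = 0.3796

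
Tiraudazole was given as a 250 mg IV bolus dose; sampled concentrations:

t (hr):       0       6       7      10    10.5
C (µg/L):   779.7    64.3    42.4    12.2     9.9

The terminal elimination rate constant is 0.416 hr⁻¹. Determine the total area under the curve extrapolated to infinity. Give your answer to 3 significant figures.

Trapezoidal AUC_0→10.5:
  [0→6]: (779.7+64.3)/2 × 6 = 2532.0
  [6→7]: (64.3+42.4)/2 × 1 = 53.35
  [7→10]: (42.4+12.2)/2 × 3 = 81.9
  [10→10.5]: (12.2+9.9)/2 × 0.5 = 5.525
  Sum = 2672.775 µg/L·hr
Extrapolated tail: C_last / k_e = 9.9 / 0.416 = 23.798
AUC_0→∞ = 2672.775 + 23.798 = 2696.573 µg/L·hr

AUC = 2700 µg/L·hr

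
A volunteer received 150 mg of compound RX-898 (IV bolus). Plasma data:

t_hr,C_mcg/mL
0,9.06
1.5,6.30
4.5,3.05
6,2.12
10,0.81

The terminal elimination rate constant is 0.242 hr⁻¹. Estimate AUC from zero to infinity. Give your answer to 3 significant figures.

AUC = 38.6 mcg/mL·hr

Trapezoidal AUC_0→10:
  [0→1.5]: (9.06+6.30)/2 × 1.5 = 11.52
  [1.5→4.5]: (6.30+3.05)/2 × 3 = 14.025
  [4.5→6]: (3.05+2.12)/2 × 1.5 = 3.8775
  [6→10]: (2.12+0.81)/2 × 4 = 5.86
  Sum = 35.2825 mcg/mL·hr
Extrapolated tail: C_last / k_e = 0.81 / 0.242 = 3.347
AUC_0→∞ = 35.2825 + 3.347 = 38.6295 mcg/mL·hr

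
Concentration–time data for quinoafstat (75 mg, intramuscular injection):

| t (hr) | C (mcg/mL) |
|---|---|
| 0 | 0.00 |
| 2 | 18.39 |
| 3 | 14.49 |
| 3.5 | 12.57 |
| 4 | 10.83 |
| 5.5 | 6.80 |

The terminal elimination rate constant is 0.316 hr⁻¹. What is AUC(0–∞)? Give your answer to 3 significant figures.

AUC = 82.2 mcg/mL·hr

Trapezoidal AUC_0→5.5:
  [0→2]: (0.00+18.39)/2 × 2 = 18.39
  [2→3]: (18.39+14.49)/2 × 1 = 16.44
  [3→3.5]: (14.49+12.57)/2 × 0.5 = 6.765
  [3.5→4]: (12.57+10.83)/2 × 0.5 = 5.85
  [4→5.5]: (10.83+6.80)/2 × 1.5 = 13.2225
  Sum = 60.6675 mcg/mL·hr
Extrapolated tail: C_last / k_e = 6.80 / 0.316 = 21.519
AUC_0→∞ = 60.6675 + 21.519 = 82.1865 mcg/mL·hr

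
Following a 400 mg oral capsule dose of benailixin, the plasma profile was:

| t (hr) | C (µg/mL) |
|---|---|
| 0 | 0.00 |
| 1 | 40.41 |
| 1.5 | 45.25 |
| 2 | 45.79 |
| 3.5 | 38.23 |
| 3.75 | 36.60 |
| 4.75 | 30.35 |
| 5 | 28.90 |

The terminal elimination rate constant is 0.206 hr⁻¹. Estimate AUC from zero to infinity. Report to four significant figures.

Trapezoidal AUC_0→5:
  [0→1]: (0.00+40.41)/2 × 1 = 20.205
  [1→1.5]: (40.41+45.25)/2 × 0.5 = 21.415
  [1.5→2]: (45.25+45.79)/2 × 0.5 = 22.76
  [2→3.5]: (45.79+38.23)/2 × 1.5 = 63.015
  [3.5→3.75]: (38.23+36.60)/2 × 0.25 = 9.35375
  [3.75→4.75]: (36.60+30.35)/2 × 1 = 33.475
  [4.75→5]: (30.35+28.90)/2 × 0.25 = 7.40625
  Sum = 177.63 µg/mL·hr
Extrapolated tail: C_last / k_e = 28.90 / 0.206 = 140.291
AUC_0→∞ = 177.63 + 140.291 = 317.921 µg/mL·hr

AUC = 317.9 µg/mL·hr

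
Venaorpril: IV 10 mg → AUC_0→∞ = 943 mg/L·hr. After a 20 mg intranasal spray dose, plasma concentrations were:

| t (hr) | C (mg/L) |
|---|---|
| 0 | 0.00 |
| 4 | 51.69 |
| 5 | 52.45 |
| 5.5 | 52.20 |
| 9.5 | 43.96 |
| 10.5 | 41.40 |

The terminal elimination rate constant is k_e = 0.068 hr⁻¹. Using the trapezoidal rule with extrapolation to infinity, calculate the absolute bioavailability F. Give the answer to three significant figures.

F = 0.544

Trapezoidal AUC_0→10.5 (intranasal spray):
  [0→4]: (0.00+51.69)/2 × 4 = 103.38
  [4→5]: (51.69+52.45)/2 × 1 = 52.07
  [5→5.5]: (52.45+52.20)/2 × 0.5 = 26.1625
  [5.5→9.5]: (52.20+43.96)/2 × 4 = 192.32
  [9.5→10.5]: (43.96+41.40)/2 × 1 = 42.68
  Sum = 416.6125 mg/L·hr
Tail: C_last/k_e = 41.40/0.068 = 608.824
AUC_0→∞ (intranasal spray) = 416.6125 + 608.824 = 1025.4365 mg/L·hr
F = (AUC_ev/D_ev)/(AUC_iv/D_iv) = (1025.4365/20)/(943/10) = 51.271825/94.3 = 0.5437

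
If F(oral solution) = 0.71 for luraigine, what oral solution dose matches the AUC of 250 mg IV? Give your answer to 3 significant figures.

D_oral = 352 mg

For equal systemic exposure: F × D_ev = D_iv
D_ev = D_iv / F = 250 / 0.71 = 352.113 mg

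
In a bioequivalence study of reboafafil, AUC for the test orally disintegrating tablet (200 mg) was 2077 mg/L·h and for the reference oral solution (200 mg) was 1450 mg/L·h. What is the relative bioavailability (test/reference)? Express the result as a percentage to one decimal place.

F_rel = 143.2%

F_rel = (AUC_test/D_test) / (AUC_ref/D_ref)
      = (2077/200) / (1450/200)
      = 10.385 / 7.25 = 1.4324 = 143.24%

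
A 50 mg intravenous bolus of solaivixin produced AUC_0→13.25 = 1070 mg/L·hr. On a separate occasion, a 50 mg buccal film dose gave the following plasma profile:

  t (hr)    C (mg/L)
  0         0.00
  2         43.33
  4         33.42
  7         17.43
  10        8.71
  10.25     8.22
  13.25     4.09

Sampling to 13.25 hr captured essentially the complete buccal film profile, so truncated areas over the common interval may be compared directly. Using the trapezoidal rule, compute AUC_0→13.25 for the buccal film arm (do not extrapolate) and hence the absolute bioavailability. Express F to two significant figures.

F = 0.24

Trapezoidal AUC_0→13.25 (buccal film):
  [0→2]: (0.00+43.33)/2 × 2 = 43.33
  [2→4]: (43.33+33.42)/2 × 2 = 76.75
  [4→7]: (33.42+17.43)/2 × 3 = 76.275
  [7→10]: (17.43+8.71)/2 × 3 = 39.21
  [10→10.25]: (8.71+8.22)/2 × 0.25 = 2.11625
  [10.25→13.25]: (8.22+4.09)/2 × 3 = 18.465
  Sum = 256.14625 mg/L·hr
F = (AUC_ev/D_ev)/(AUC_iv/D_iv) = (256.14625/50)/(1070/50) = 5.122925/21.4 = 0.2394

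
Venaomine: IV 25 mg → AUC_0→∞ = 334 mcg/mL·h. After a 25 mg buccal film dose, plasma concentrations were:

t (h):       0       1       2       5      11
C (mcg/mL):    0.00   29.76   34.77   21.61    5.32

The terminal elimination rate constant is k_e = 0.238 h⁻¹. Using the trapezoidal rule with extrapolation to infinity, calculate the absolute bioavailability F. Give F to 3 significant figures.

Trapezoidal AUC_0→11 (buccal film):
  [0→1]: (0.00+29.76)/2 × 1 = 14.88
  [1→2]: (29.76+34.77)/2 × 1 = 32.265
  [2→5]: (34.77+21.61)/2 × 3 = 84.57
  [5→11]: (21.61+5.32)/2 × 6 = 80.79
  Sum = 212.505 mcg/mL·h
Tail: C_last/k_e = 5.32/0.238 = 22.353
AUC_0→∞ (buccal film) = 212.505 + 22.353 = 234.858 mcg/mL·h
F = (AUC_ev/D_ev)/(AUC_iv/D_iv) = (234.858/25)/(334/25) = 9.39432/13.36 = 0.7032

F = 0.703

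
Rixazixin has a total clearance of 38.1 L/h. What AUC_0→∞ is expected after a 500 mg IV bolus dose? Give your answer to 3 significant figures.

AUC_0→∞ = Dose_iv / CL
        = 500 / 38.1 = 13.1234 mg/L·h

AUC = 13.1 mg/L·h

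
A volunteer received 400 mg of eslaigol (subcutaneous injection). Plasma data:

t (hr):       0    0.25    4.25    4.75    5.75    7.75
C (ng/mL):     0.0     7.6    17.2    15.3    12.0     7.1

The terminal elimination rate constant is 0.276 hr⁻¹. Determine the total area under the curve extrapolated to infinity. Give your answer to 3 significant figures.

Trapezoidal AUC_0→7.75:
  [0→0.25]: (0.0+7.6)/2 × 0.25 = 0.95
  [0.25→4.25]: (7.6+17.2)/2 × 4 = 49.6
  [4.25→4.75]: (17.2+15.3)/2 × 0.5 = 8.125
  [4.75→5.75]: (15.3+12.0)/2 × 1 = 13.65
  [5.75→7.75]: (12.0+7.1)/2 × 2 = 19.1
  Sum = 91.425 ng/mL·hr
Extrapolated tail: C_last / k_e = 7.1 / 0.276 = 25.725
AUC_0→∞ = 91.425 + 25.725 = 117.15 ng/mL·hr

AUC = 117 ng/mL·hr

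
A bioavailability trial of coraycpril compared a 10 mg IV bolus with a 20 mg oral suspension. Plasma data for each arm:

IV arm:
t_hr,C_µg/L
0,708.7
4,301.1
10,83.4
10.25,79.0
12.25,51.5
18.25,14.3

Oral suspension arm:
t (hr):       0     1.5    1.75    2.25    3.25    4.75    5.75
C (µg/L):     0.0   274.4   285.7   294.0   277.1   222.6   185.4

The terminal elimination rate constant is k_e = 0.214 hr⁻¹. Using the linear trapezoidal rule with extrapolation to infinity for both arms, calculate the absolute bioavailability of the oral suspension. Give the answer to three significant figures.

Trapezoidal AUC_0→18.25 (IV):
  [0→4]: (708.7+301.1)/2 × 4 = 2019.6
  [4→10]: (301.1+83.4)/2 × 6 = 1153.5
  [10→10.25]: (83.4+79.0)/2 × 0.25 = 20.3
  [10.25→12.25]: (79.0+51.5)/2 × 2 = 130.5
  [12.25→18.25]: (51.5+14.3)/2 × 6 = 197.4
  Sum = 3521.3 µg/L·hr
IV tail: 14.3/0.214 = 66.822; AUC_iv,0→∞ = 3521.3 + 66.822 = 3588.122 µg/L·hr
Trapezoidal AUC_0→5.75 (oral suspension):
  [0→1.5]: (0.0+274.4)/2 × 1.5 = 205.8
  [1.5→1.75]: (274.4+285.7)/2 × 0.25 = 70.0125
  [1.75→2.25]: (285.7+294.0)/2 × 0.5 = 144.925
  [2.25→3.25]: (294.0+277.1)/2 × 1 = 285.55
  [3.25→4.75]: (277.1+222.6)/2 × 1.5 = 374.775
  [4.75→5.75]: (222.6+185.4)/2 × 1 = 204.0
  Sum = 1285.0625 µg/L·hr
oral suspension tail: 185.4/0.214 = 866.355; AUC_ev,0→∞ = 1285.0625 + 866.355 = 2151.4175 µg/L·hr
F = (AUC_ev/D_ev)/(AUC_iv/D_iv) = (2151.4175/20)/(3588.122/10) = 107.571/358.8122 = 0.2998

F = 0.300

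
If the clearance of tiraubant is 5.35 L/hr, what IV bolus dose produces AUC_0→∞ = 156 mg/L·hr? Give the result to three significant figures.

Dose_iv = CL × AUC_0→∞
     = 5.35 × 156 = 834.6 mg

Dose = 835 mg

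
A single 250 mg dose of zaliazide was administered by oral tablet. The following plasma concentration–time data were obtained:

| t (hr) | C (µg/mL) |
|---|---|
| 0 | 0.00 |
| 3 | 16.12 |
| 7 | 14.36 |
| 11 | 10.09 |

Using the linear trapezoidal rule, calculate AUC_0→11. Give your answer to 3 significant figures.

Trapezoidal AUC_0→11:
  [0→3]: (0.00+16.12)/2 × 3 = 24.18
  [3→7]: (16.12+14.36)/2 × 4 = 60.96
  [7→11]: (14.36+10.09)/2 × 4 = 48.9
  Sum = 134.04 µg/mL·hr

AUC = 134 µg/mL·hr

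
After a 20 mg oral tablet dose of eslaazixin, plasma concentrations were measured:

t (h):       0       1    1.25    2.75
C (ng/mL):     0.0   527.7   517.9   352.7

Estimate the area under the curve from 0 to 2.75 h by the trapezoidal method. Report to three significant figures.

AUC = 1050 ng/mL·h

Trapezoidal AUC_0→2.75:
  [0→1]: (0.0+527.7)/2 × 1 = 263.85
  [1→1.25]: (527.7+517.9)/2 × 0.25 = 130.7
  [1.25→2.75]: (517.9+352.7)/2 × 1.5 = 652.95
  Sum = 1047.5 ng/mL·h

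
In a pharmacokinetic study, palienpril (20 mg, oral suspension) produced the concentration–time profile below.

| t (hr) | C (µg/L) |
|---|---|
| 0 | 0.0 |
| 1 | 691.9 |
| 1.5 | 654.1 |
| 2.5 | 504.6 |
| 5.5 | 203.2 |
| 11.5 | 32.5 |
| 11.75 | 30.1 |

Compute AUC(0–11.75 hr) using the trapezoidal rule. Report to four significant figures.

Trapezoidal AUC_0→11.75:
  [0→1]: (0.0+691.9)/2 × 1 = 345.95
  [1→1.5]: (691.9+654.1)/2 × 0.5 = 336.5
  [1.5→2.5]: (654.1+504.6)/2 × 1 = 579.35
  [2.5→5.5]: (504.6+203.2)/2 × 3 = 1061.7
  [5.5→11.5]: (203.2+32.5)/2 × 6 = 707.1
  [11.5→11.75]: (32.5+30.1)/2 × 0.25 = 7.825
  Sum = 3038.425 µg/L·hr

AUC = 3038 µg/L·hr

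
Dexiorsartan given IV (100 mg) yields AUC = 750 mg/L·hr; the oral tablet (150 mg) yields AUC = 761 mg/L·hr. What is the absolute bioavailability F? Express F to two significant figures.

F = (AUC_ev / D_ev) / (AUC_iv / D_iv)
  = (761/150) / (750/100)
  = 5.07333 / 7.5 = 0.6764

F = 0.68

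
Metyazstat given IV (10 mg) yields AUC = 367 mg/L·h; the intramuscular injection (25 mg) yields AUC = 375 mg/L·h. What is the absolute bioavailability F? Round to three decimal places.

F = (AUC_ev / D_ev) / (AUC_iv / D_iv)
  = (375/25) / (367/10)
  = 15 / 36.7 = 0.4087

F = 0.409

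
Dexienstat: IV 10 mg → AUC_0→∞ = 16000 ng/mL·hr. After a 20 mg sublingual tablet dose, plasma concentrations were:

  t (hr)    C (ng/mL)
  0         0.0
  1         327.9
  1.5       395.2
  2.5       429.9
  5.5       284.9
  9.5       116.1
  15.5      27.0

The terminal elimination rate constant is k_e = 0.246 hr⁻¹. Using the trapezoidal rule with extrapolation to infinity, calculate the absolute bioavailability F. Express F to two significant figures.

F = 0.099

Trapezoidal AUC_0→15.5 (sublingual tablet):
  [0→1]: (0.0+327.9)/2 × 1 = 163.95
  [1→1.5]: (327.9+395.2)/2 × 0.5 = 180.775
  [1.5→2.5]: (395.2+429.9)/2 × 1 = 412.55
  [2.5→5.5]: (429.9+284.9)/2 × 3 = 1072.2
  [5.5→9.5]: (284.9+116.1)/2 × 4 = 802.0
  [9.5→15.5]: (116.1+27.0)/2 × 6 = 429.3
  Sum = 3060.775 ng/mL·hr
Tail: C_last/k_e = 27.0/0.246 = 109.756
AUC_0→∞ (sublingual tablet) = 3060.775 + 109.756 = 3170.531 ng/mL·hr
F = (AUC_ev/D_ev)/(AUC_iv/D_iv) = (3170.531/20)/(16000/10) = 158.52655/1600 = 0.0991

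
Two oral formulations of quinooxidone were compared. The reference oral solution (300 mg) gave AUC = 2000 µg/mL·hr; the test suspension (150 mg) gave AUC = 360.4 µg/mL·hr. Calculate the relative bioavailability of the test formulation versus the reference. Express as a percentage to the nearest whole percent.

F_rel = 36%

F_rel = (AUC_test/D_test) / (AUC_ref/D_ref)
      = (360.4/150) / (2000/300)
      = 2.40267 / 6.66667 = 0.3604 = 36.04%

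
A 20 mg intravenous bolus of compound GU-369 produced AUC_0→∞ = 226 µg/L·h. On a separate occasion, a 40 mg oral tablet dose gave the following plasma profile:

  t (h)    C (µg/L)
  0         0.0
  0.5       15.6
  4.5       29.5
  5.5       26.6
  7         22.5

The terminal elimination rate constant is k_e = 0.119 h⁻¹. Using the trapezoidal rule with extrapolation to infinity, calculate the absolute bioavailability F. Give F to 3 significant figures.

Trapezoidal AUC_0→7 (oral tablet):
  [0→0.5]: (0.0+15.6)/2 × 0.5 = 3.9
  [0.5→4.5]: (15.6+29.5)/2 × 4 = 90.2
  [4.5→5.5]: (29.5+26.6)/2 × 1 = 28.05
  [5.5→7]: (26.6+22.5)/2 × 1.5 = 36.825
  Sum = 158.975 µg/L·h
Tail: C_last/k_e = 22.5/0.119 = 189.076
AUC_0→∞ (oral tablet) = 158.975 + 189.076 = 348.051 µg/L·h
F = (AUC_ev/D_ev)/(AUC_iv/D_iv) = (348.051/40)/(226/20) = 8.701275/11.3 = 0.7700

F = 0.770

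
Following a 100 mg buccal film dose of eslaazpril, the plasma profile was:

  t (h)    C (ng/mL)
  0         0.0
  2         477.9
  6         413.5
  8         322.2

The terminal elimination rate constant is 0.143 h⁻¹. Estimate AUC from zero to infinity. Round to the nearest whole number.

Trapezoidal AUC_0→8:
  [0→2]: (0.0+477.9)/2 × 2 = 477.9
  [2→6]: (477.9+413.5)/2 × 4 = 1782.8
  [6→8]: (413.5+322.2)/2 × 2 = 735.7
  Sum = 2996.4 ng/mL·h
Extrapolated tail: C_last / k_e = 322.2 / 0.143 = 2253.147
AUC_0→∞ = 2996.4 + 2253.147 = 5249.547 ng/mL·h

AUC = 5250 ng/mL·h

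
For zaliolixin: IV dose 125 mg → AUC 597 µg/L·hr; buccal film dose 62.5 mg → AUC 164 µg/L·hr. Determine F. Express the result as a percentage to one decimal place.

F = 54.9%

F = (AUC_ev / D_ev) / (AUC_iv / D_iv)
  = (164/62.5) / (597/125)
  = 2.624 / 4.776 = 0.5494
  = 54.94%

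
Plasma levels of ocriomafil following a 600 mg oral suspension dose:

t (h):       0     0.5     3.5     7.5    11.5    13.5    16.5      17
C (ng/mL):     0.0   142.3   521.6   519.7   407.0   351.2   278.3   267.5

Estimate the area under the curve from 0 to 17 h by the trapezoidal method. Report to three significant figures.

Trapezoidal AUC_0→17:
  [0→0.5]: (0.0+142.3)/2 × 0.5 = 35.575
  [0.5→3.5]: (142.3+521.6)/2 × 3 = 995.85
  [3.5→7.5]: (521.6+519.7)/2 × 4 = 2082.6
  [7.5→11.5]: (519.7+407.0)/2 × 4 = 1853.4
  [11.5→13.5]: (407.0+351.2)/2 × 2 = 758.2
  [13.5→16.5]: (351.2+278.3)/2 × 3 = 944.25
  [16.5→17]: (278.3+267.5)/2 × 0.5 = 136.45
  Sum = 6806.325 ng/mL·h

AUC = 6810 ng/mL·h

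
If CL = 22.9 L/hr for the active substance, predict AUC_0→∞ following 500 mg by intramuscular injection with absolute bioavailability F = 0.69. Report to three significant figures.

AUC = 15.1 mg/L·hr

AUC_0→∞ = F × Dose / CL
        = 0.69 × 500 / 22.9 = 15.0655 mg/L·hr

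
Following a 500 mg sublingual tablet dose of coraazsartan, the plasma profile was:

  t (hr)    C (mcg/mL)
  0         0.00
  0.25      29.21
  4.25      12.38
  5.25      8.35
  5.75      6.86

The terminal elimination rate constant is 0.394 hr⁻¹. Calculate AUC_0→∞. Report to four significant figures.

AUC = 118.4 mcg/mL·hr

Trapezoidal AUC_0→5.75:
  [0→0.25]: (0.00+29.21)/2 × 0.25 = 3.65125
  [0.25→4.25]: (29.21+12.38)/2 × 4 = 83.18
  [4.25→5.25]: (12.38+8.35)/2 × 1 = 10.365
  [5.25→5.75]: (8.35+6.86)/2 × 0.5 = 3.8025
  Sum = 100.99875 mcg/mL·hr
Extrapolated tail: C_last / k_e = 6.86 / 0.394 = 17.411
AUC_0→∞ = 100.99875 + 17.411 = 118.40975 mcg/mL·hr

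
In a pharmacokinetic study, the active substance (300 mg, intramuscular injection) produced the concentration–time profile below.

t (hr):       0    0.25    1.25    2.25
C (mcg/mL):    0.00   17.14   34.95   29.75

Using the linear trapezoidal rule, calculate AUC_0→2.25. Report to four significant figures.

AUC = 60.54 mcg/mL·hr

Trapezoidal AUC_0→2.25:
  [0→0.25]: (0.00+17.14)/2 × 0.25 = 2.1425
  [0.25→1.25]: (17.14+34.95)/2 × 1 = 26.045
  [1.25→2.25]: (34.95+29.75)/2 × 1 = 32.35
  Sum = 60.5375 mcg/mL·hr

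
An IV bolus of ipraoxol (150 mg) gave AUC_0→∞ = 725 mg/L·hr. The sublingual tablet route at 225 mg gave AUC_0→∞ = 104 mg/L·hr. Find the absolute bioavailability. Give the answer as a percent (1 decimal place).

F = 9.6%

F = (AUC_ev / D_ev) / (AUC_iv / D_iv)
  = (104/225) / (725/150)
  = 0.462222 / 4.83333 = 0.0956
  = 9.56%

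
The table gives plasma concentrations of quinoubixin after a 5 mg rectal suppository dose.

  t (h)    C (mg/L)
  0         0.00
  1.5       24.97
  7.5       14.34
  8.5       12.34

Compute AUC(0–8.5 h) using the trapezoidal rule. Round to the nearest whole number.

Trapezoidal AUC_0→8.5:
  [0→1.5]: (0.00+24.97)/2 × 1.5 = 18.7275
  [1.5→7.5]: (24.97+14.34)/2 × 6 = 117.93
  [7.5→8.5]: (14.34+12.34)/2 × 1 = 13.34
  Sum = 149.9975 mg/L·h

AUC = 150 mg/L·h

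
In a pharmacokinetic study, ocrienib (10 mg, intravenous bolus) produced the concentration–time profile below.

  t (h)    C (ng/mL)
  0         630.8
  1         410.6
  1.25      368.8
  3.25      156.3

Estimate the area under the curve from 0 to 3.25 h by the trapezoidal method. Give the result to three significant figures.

Trapezoidal AUC_0→3.25:
  [0→1]: (630.8+410.6)/2 × 1 = 520.7
  [1→1.25]: (410.6+368.8)/2 × 0.25 = 97.425
  [1.25→3.25]: (368.8+156.3)/2 × 2 = 525.1
  Sum = 1143.225 ng/mL·h

AUC = 1140 ng/mL·h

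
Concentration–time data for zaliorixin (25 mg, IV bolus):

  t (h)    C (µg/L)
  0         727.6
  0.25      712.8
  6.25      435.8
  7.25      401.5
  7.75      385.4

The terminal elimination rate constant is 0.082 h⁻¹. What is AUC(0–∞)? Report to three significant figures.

AUC = 8940 µg/L·h

Trapezoidal AUC_0→7.75:
  [0→0.25]: (727.6+712.8)/2 × 0.25 = 180.05
  [0.25→6.25]: (712.8+435.8)/2 × 6 = 3445.8
  [6.25→7.25]: (435.8+401.5)/2 × 1 = 418.65
  [7.25→7.75]: (401.5+385.4)/2 × 0.5 = 196.725
  Sum = 4241.225 µg/L·h
Extrapolated tail: C_last / k_e = 385.4 / 0.082 = 4700.000
AUC_0→∞ = 4241.225 + 4700.000 = 8941.225 µg/L·h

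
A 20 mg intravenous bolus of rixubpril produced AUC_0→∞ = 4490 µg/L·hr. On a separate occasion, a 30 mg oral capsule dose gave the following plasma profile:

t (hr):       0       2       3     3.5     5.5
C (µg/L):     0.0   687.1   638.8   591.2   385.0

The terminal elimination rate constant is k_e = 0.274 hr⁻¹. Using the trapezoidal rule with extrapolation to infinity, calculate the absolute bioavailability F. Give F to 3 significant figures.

F = 0.600

Trapezoidal AUC_0→5.5 (oral capsule):
  [0→2]: (0.0+687.1)/2 × 2 = 687.1
  [2→3]: (687.1+638.8)/2 × 1 = 662.95
  [3→3.5]: (638.8+591.2)/2 × 0.5 = 307.5
  [3.5→5.5]: (591.2+385.0)/2 × 2 = 976.2
  Sum = 2633.75 µg/L·hr
Tail: C_last/k_e = 385.0/0.274 = 1405.109
AUC_0→∞ (oral capsule) = 2633.75 + 1405.109 = 4038.859 µg/L·hr
F = (AUC_ev/D_ev)/(AUC_iv/D_iv) = (4038.859/30)/(4490/20) = 134.629/224.5 = 0.5997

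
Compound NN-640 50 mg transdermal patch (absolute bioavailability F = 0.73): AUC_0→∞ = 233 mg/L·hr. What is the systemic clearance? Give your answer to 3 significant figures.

CL = 0.157 L/hr

CL = F × Dose / AUC_0→∞
   = 0.73 × 50 / 233 = 0.156652 L/hr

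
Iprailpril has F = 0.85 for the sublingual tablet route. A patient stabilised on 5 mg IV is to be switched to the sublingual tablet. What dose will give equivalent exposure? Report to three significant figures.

For equal systemic exposure: F × D_ev = D_iv
D_ev = D_iv / F = 5 / 0.85 = 5.88235 mg

D_sublingual = 5.88 mg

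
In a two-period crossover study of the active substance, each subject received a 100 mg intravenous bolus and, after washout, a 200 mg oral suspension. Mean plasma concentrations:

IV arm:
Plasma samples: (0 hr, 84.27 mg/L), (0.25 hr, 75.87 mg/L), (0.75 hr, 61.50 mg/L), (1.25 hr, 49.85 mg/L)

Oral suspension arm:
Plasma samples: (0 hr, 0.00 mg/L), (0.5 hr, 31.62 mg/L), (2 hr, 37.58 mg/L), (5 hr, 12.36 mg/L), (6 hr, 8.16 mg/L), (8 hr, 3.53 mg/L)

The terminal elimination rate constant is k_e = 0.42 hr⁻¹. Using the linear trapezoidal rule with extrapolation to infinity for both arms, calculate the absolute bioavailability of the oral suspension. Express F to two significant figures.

F = 0.41

Trapezoidal AUC_0→1.25 (IV):
  [0→0.25]: (84.27+75.87)/2 × 0.25 = 20.0175
  [0.25→0.75]: (75.87+61.50)/2 × 0.5 = 34.3425
  [0.75→1.25]: (61.50+49.85)/2 × 0.5 = 27.8375
  Sum = 82.1975 mg/L·hr
IV tail: 49.85/0.42 = 118.690; AUC_iv,0→∞ = 82.1975 + 118.690 = 200.8875 mg/L·hr
Trapezoidal AUC_0→8 (oral suspension):
  [0→0.5]: (0.00+31.62)/2 × 0.5 = 7.905
  [0.5→2]: (31.62+37.58)/2 × 1.5 = 51.9
  [2→5]: (37.58+12.36)/2 × 3 = 74.91
  [5→6]: (12.36+8.16)/2 × 1 = 10.26
  [6→8]: (8.16+3.53)/2 × 2 = 11.69
  Sum = 156.665 mg/L·hr
oral suspension tail: 3.53/0.42 = 8.405; AUC_ev,0→∞ = 156.665 + 8.405 = 165.07 mg/L·hr
F = (AUC_ev/D_ev)/(AUC_iv/D_iv) = (165.07/200)/(200.8875/100) = 0.82535/2.008875 = 0.4109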